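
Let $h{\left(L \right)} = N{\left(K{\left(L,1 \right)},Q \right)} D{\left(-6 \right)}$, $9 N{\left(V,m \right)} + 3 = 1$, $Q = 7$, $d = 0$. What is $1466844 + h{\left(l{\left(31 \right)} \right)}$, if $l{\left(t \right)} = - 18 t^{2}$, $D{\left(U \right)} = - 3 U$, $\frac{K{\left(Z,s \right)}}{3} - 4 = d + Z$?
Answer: $1466840$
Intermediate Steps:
$K{\left(Z,s \right)} = 12 + 3 Z$ ($K{\left(Z,s \right)} = 12 + 3 \left(0 + Z\right) = 12 + 3 Z$)
$N{\left(V,m \right)} = - \frac{2}{9}$ ($N{\left(V,m \right)} = - \frac{1}{3} + \frac{1}{9} \cdot 1 = - \frac{1}{3} + \frac{1}{9} = - \frac{2}{9}$)
$h{\left(L \right)} = -4$ ($h{\left(L \right)} = - \frac{2 \left(\left(-3\right) \left(-6\right)\right)}{9} = \left(- \frac{2}{9}\right) 18 = -4$)
$1466844 + h{\left(l{\left(31 \right)} \right)} = 1466844 - 4 = 1466840$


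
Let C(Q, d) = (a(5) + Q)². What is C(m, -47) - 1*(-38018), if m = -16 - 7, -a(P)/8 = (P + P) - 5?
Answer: 41987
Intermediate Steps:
a(P) = 40 - 16*P (a(P) = -8*((P + P) - 5) = -8*(2*P - 5) = -8*(-5 + 2*P) = 40 - 16*P)
m = -23
C(Q, d) = (-40 + Q)² (C(Q, d) = ((40 - 16*5) + Q)² = ((40 - 80) + Q)² = (-40 + Q)²)
C(m, -47) - 1*(-38018) = (-40 - 23)² - 1*(-38018) = (-63)² + 38018 = 3969 + 38018 = 41987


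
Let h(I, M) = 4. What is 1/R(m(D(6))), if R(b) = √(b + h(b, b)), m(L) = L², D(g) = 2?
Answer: √2/4 ≈ 0.35355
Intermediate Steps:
R(b) = √(4 + b) (R(b) = √(b + 4) = √(4 + b))
1/R(m(D(6))) = 1/(√(4 + 2²)) = 1/(√(4 + 4)) = 1/(√8) = 1/(2*√2) = √2/4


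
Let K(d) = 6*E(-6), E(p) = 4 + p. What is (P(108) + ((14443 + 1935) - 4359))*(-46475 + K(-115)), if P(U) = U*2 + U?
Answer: -573789041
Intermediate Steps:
P(U) = 3*U (P(U) = 2*U + U = 3*U)
K(d) = -12 (K(d) = 6*(4 - 6) = 6*(-2) = -12)
(P(108) + ((14443 + 1935) - 4359))*(-46475 + K(-115)) = (3*108 + ((14443 + 1935) - 4359))*(-46475 - 12) = (324 + (16378 - 4359))*(-46487) = (324 + 12019)*(-46487) = 12343*(-46487) = -573789041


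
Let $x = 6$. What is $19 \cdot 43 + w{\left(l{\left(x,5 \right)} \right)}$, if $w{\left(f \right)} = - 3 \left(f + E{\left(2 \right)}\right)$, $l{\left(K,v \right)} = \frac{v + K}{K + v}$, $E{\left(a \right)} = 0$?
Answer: $814$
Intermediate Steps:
$l{\left(K,v \right)} = 1$ ($l{\left(K,v \right)} = \frac{K + v}{K + v} = 1$)
$w{\left(f \right)} = - 3 f$ ($w{\left(f \right)} = - 3 \left(f + 0\right) = - 3 f$)
$19 \cdot 43 + w{\left(l{\left(x,5 \right)} \right)} = 19 \cdot 43 - 3 = 817 - 3 = 814$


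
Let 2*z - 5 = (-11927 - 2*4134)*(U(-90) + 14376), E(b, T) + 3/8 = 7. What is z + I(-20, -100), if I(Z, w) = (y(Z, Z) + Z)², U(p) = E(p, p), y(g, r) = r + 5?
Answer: -2323637255/16 ≈ -1.4523e+8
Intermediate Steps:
E(b, T) = 53/8 (E(b, T) = -3/8 + 7 = 53/8)
y(g, r) = 5 + r
U(p) = 53/8
I(Z, w) = (5 + 2*Z)² (I(Z, w) = ((5 + Z) + Z)² = (5 + 2*Z)²)
z = -2323656855/16 (z = 5/2 + ((-11927 - 2*4134)*(53/8 + 14376))/2 = 5/2 + ((-11927 - 8268)*(115061/8))/2 = 5/2 + (-20195*115061/8)/2 = 5/2 + (½)*(-2323656895/8) = 5/2 - 2323656895/16 = -2323656855/16 ≈ -1.4523e+8)
z + I(-20, -100) = -2323656855/16 + (5 + 2*(-20))² = -2323656855/16 + (5 - 40)² = -2323656855/16 + (-35)² = -2323656855/16 + 1225 = -2323637255/16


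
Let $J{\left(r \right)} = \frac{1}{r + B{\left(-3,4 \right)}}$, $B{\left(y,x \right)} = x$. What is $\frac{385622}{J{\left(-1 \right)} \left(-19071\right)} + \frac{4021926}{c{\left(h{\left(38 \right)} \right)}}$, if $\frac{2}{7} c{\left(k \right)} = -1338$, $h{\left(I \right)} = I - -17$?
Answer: $- \frac{9124417136}{9923277} \approx -919.5$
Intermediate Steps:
$h{\left(I \right)} = 17 + I$ ($h{\left(I \right)} = I + 17 = 17 + I$)
$c{\left(k \right)} = -4683$ ($c{\left(k \right)} = \frac{7}{2} \left(-1338\right) = -4683$)
$J{\left(r \right)} = \frac{1}{4 + r}$ ($J{\left(r \right)} = \frac{1}{r + 4} = \frac{1}{4 + r}$)
$\frac{385622}{J{\left(-1 \right)} \left(-19071\right)} + \frac{4021926}{c{\left(h{\left(38 \right)} \right)}} = \frac{385622}{\frac{1}{4 - 1} \left(-19071\right)} + \frac{4021926}{-4683} = \frac{385622}{\frac{1}{3} \left(-19071\right)} + 4021926 \left(- \frac{1}{4683}\right) = \frac{385622}{\frac{1}{3} \left(-19071\right)} - \frac{1340642}{1561} = \frac{385622}{-6357} - \frac{1340642}{1561} = 385622 \left(- \frac{1}{6357}\right) - \frac{1340642}{1561} = - \frac{385622}{6357} - \frac{1340642}{1561} = - \frac{9124417136}{9923277}$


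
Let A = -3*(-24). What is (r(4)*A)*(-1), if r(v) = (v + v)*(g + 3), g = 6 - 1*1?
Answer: -4608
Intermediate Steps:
g = 5 (g = 6 - 1 = 5)
A = 72
r(v) = 16*v (r(v) = (v + v)*(5 + 3) = (2*v)*8 = 16*v)
(r(4)*A)*(-1) = ((16*4)*72)*(-1) = (64*72)*(-1) = 4608*(-1) = -4608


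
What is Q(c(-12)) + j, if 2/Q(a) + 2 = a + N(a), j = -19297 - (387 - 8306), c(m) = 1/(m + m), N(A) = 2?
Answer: -11426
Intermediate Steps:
c(m) = 1/(2*m)
j = -11378 (j = -19297 - 1*(-7919) = -19297 + 7919 = -11378)
Q(a) = 2/a (Q(a) = 2/(-2 + (a + 2)) = 2/(-2 + (2 + a)) = 2/a)
Q(c(-12)) + j = 2/(((1/2)/(-12))) - 11378 = 2/(((1/2)*(-1/12))) - 11378 = 2/(-1/24) - 11378 = 2*(-24) - 11378 = -48 - 11378 = -11426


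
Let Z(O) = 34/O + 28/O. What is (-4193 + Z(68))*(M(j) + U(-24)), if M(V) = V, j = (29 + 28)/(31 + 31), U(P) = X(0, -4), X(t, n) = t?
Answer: -8124267/2108 ≈ -3854.0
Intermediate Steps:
U(P) = 0
j = 57/62 ≈ 0.91935
Z(O) = 62/O
(-4193 + Z(68))*(M(j) + U(-24)) = (-4193 + 62/68)*(57/62 + 0) = (-4193 + 62*(1/68))*(57/62) = (-4193 + 31/34)*(57/62) = -142531/34*57/62 = -8124267/2108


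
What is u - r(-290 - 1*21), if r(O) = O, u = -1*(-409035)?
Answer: 409346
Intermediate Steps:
u = 409035
u - r(-290 - 1*21) = 409035 - (-290 - 1*21) = 409035 - (-290 - 21) = 409035 - 1*(-311) = 409035 + 311 = 409346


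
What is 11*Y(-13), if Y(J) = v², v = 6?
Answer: 396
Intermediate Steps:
Y(J) = 36 (Y(J) = 6² = 36)
11*Y(-13) = 11*36 = 396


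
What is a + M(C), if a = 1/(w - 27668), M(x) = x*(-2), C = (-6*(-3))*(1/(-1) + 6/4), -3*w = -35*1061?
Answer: -825645/45869 ≈ -18.000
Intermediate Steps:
w = 37135/3 (w = -(-35)*1061/3 = -⅓*(-37135) = 37135/3 ≈ 12378.)
C = 9 (C = 18*(1*(-1) + 6*(¼)) = 18*(-1 + 3/2) = 18*(½) = 9)
M(x) = -2*x
a = -3/45869 (a = 1/(37135/3 - 27668) = 1/(-45869/3) = -3/45869 ≈ -6.5404e-5)
a + M(C) = -3/45869 - 2*9 = -3/45869 - 18 = -825645/45869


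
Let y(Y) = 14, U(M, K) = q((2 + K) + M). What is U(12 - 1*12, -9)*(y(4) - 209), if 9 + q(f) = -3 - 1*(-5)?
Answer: 1365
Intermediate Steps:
q(f) = -7 (q(f) = -9 + (-3 - 1*(-5)) = -9 + (-3 + 5) = -9 + 2 = -7)
U(M, K) = -7
U(12 - 1*12, -9)*(y(4) - 209) = -7*(14 - 209) = -7*(-195) = 1365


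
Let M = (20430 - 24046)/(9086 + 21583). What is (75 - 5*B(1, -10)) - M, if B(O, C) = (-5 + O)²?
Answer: -149729/30669 ≈ -4.8821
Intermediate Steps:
M = -3616/30669 ≈ -0.11790
(75 - 5*B(1, -10)) - M = (75 - 5*(-5 + 1)²) - 1*(-3616/30669) = (75 - 5*(-4)²) + 3616/30669 = (75 - 5*16) + 3616/30669 = (75 - 80) + 3616/30669 = -5 + 3616/30669 = -149729/30669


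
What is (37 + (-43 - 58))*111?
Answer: -7104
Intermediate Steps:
(37 + (-43 - 58))*111 = (37 - 101)*111 = -64*111 = -7104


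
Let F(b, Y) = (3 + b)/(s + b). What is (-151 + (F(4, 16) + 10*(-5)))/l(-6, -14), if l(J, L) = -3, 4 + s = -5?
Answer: 1012/15 ≈ 67.467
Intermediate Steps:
s = -9 (s = -4 - 5 = -9)
F(b, Y) = (3 + b)/(-9 + b)
(-151 + (F(4, 16) + 10*(-5)))/l(-6, -14) = (-151 + ((3 + 4)/(-9 + 4) + 10*(-5)))/(-3) = (-151 + (7/(-5) - 50))*(-1/3) = (-151 + (-1/5*7 - 50))*(-1/3) = (-151 + (-7/5 - 50))*(-1/3) = (-151 - 257/5)*(-1/3) = -1012/5*(-1/3) = 1012/15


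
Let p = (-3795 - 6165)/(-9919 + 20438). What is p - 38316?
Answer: -403055964/10519 ≈ -38317.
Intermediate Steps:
p = -9960/10519 ≈ -0.94686
p - 38316 = -9960/10519 - 38316 = -403055964/10519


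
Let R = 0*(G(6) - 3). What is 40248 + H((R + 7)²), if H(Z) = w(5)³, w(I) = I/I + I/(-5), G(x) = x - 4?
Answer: 40248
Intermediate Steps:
G(x) = -4 + x
w(I) = 1 - I/5 (w(I) = 1 + I*(-⅕) = 1 - I/5)
R = 0 (R = 0*((-4 + 6) - 3) = 0*(2 - 3) = 0*(-1) = 0)
H(Z) = 0 (H(Z) = (1 - ⅕*5)³ = (1 - 1)³ = 0³ = 0)
40248 + H((R + 7)²) = 40248 + 0 = 40248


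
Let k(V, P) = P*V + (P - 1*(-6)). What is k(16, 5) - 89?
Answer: 2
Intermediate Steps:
k(V, P) = 6 + P + P*V (k(V, P) = P*V + (P + 6) = P*V + (6 + P) = 6 + P + P*V)
k(16, 5) - 89 = (6 + 5 + 5*16) - 89 = (6 + 5 + 80) - 89 = 91 - 89 = 2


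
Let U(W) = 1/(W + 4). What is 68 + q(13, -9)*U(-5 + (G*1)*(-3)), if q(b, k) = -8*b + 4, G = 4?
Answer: 984/13 ≈ 75.692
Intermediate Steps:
q(b, k) = 4 - 8*b
U(W) = 1/(4 + W)
68 + q(13, -9)*U(-5 + (G*1)*(-3)) = 68 + (4 - 8*13)/(4 + (-5 + (4*1)*(-3))) = 68 + (4 - 104)/(4 + (-5 + 4*(-3))) = 68 - 100/(4 + (-5 - 12)) = 68 - 100/(4 - 17) = 68 - 100/(-13) = 68 - 100*(-1/13) = 68 + 100/13 = 984/13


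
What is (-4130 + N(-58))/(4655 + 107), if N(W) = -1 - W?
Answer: -4073/4762 ≈ -0.85531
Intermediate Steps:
(-4130 + N(-58))/(4655 + 107) = (-4130 + (-1 - 1*(-58)))/(4655 + 107) = (-4130 + (-1 + 58))/4762 = (-4130 + 57)*(1/4762) = -4073*1/4762 = -4073/4762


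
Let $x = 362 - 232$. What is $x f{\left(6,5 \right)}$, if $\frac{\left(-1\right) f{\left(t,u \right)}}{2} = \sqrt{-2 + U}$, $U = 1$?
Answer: $- 260 i \approx - 260.0 i$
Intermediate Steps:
$f{\left(t,u \right)} = - 2 i$ ($f{\left(t,u \right)} = - 2 \sqrt{-2 + 1} = - 2 \sqrt{-1} = - 2 i$)
$x = 130$ ($x = 362 - 232 = 130$)
$x f{\left(6,5 \right)} = 130 \left(- 2 i\right) = - 260 i$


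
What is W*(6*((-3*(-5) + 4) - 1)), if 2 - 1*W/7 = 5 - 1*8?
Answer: 3780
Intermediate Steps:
W = 35 (W = 14 - 7*(5 - 1*8) = 14 - 7*(5 - 8) = 14 - 7*(-3) = 14 + 21 = 35)
W*(6*((-3*(-5) + 4) - 1)) = 35*(6*((-3*(-5) + 4) - 1)) = 35*(6*((15 + 4) - 1)) = 35*(6*(19 - 1)) = 35*(6*18) = 35*108 = 3780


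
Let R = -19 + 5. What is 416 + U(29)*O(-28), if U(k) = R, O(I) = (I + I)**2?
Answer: -43488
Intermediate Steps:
R = -14
O(I) = 4*I**2 (O(I) = (2*I)**2 = 4*I**2)
U(k) = -14
416 + U(29)*O(-28) = 416 - 56*(-28)**2 = 416 - 56*784 = 416 - 14*3136 = 416 - 43904 = -43488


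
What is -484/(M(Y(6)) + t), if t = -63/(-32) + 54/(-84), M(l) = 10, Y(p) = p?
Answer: -108416/2537 ≈ -42.734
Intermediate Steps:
t = 297/224 (t = -63*(-1/32) + 54*(-1/84) = 63/32 - 9/14 = 297/224 ≈ 1.3259)
-484/(M(Y(6)) + t) = -484/(10 + 297/224) = -484/2537/224 = -484*224/2537 = -108416/2537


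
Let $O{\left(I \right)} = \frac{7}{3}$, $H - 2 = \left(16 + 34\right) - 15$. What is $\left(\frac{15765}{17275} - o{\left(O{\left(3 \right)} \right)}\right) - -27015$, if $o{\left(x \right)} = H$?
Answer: $\frac{93212143}{3455} \approx 26979.0$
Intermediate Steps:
$H = 37$ ($H = 2 + \left(\left(16 + 34\right) - 15\right) = 2 + \left(50 - 15\right) = 2 + 35 = 37$)
$O{\left(I \right)} = \frac{7}{3}$ ($O{\left(I \right)} = 7 \cdot \frac{1}{3} = \frac{7}{3}$)
$o{\left(x \right)} = 37$
$\left(\frac{15765}{17275} - o{\left(O{\left(3 \right)} \right)}\right) - -27015 = \left(\frac{15765}{17275} - 37\right) - -27015 = \left(15765 \cdot \frac{1}{17275} - 37\right) + 27015 = \left(\frac{3153}{3455} - 37\right) + 27015 = - \frac{124682}{3455} + 27015 = \frac{93212143}{3455}$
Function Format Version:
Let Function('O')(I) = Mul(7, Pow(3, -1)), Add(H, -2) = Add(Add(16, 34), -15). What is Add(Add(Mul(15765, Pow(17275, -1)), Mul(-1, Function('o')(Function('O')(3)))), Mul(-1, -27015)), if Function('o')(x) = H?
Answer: Rational(93212143, 3455) ≈ 26979.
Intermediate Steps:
H = 37 (H = Add(2, Add(Add(16, 34), -15)) = Add(2, Add(50, -15)) = Add(2, 35) = 37)
Function('O')(I) = Rational(7, 3) (Function('O')(I) = Mul(7, Rational(1, 3)) = Rational(7, 3))
Function('o')(x) = 37
Add(Add(Mul(15765, Pow(17275, -1)), Mul(-1, Function('o')(Function('O')(3)))), Mul(-1, -27015)) = Add(Add(Mul(15765, Pow(17275, -1)), Mul(-1, 37)), Mul(-1, -27015)) = Add(Add(Mul(15765, Rational(1, 17275)), -37), 27015) = Add(Add(Rational(3153, 3455), -37), 27015) = Add(Rational(-124682, 3455), 27015) = Rational(93212143, 3455)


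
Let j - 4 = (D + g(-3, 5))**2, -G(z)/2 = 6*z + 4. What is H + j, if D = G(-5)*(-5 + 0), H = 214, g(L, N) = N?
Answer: 65243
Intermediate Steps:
G(z) = -8 - 12*z (G(z) = -2*(6*z + 4) = -2*(4 + 6*z) = -8 - 12*z)
D = -260 (D = (-8 - 12*(-5))*(-5 + 0) = (-8 + 60)*(-5) = 52*(-5) = -260)
j = 65029 (j = 4 + (-260 + 5)**2 = 4 + (-255)**2 = 4 + 65025 = 65029)
H + j = 214 + 65029 = 65243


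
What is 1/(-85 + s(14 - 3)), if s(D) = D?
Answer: -1/74 ≈ -0.013514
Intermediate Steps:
1/(-85 + s(14 - 3)) = 1/(-85 + (14 - 3)) = 1/(-85 + 11) = 1/(-74) = -1/74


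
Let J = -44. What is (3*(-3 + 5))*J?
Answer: -264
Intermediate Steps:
(3*(-3 + 5))*J = (3*(-3 + 5))*(-44) = (3*2)*(-44) = 6*(-44) = -264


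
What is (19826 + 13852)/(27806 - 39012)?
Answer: -16839/5603 ≈ -3.0054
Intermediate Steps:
(19826 + 13852)/(27806 - 39012) = 33678/(-11206) = 33678*(-1/11206) = -16839/5603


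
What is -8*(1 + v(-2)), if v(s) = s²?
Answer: -40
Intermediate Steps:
-8*(1 + v(-2)) = -8*(1 + (-2)²) = -8*(1 + 4) = -8*5 = -40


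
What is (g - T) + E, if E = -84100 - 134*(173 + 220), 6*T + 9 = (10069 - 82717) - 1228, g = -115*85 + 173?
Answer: -804299/6 ≈ -1.3405e+5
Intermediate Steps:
g = -9602 (g = -9775 + 173 = -9602)
T = -73885/6 (T = -3/2 + ((10069 - 82717) - 1228)/6 = -3/2 + (-72648 - 1228)/6 = -3/2 + (⅙)*(-73876) = -3/2 - 36938/3 = -73885/6 ≈ -12314.)
E = -136762 (E = -84100 - 134*393 = -84100 - 52662 = -136762)
(g - T) + E = (-9602 - 1*(-73885/6)) - 136762 = (-9602 + 73885/6) - 136762 = 16273/6 - 136762 = -804299/6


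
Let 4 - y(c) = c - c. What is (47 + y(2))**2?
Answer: 2601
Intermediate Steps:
y(c) = 4 (y(c) = 4 - (c - c) = 4 - 1*0 = 4 + 0 = 4)
(47 + y(2))**2 = (47 + 4)**2 = 51**2 = 2601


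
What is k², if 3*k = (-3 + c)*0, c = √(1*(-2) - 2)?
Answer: 0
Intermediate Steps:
c = 2*I (c = √(-2 - 2) = √(-4) = 2*I ≈ 2.0*I)
k = 0 (k = ((-3 + 2*I)*0)/3 = (⅓)*0 = 0)
k² = 0² = 0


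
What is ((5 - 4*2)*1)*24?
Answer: -72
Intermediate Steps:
((5 - 4*2)*1)*24 = ((5 - 8)*1)*24 = -3*1*24 = -3*24 = -72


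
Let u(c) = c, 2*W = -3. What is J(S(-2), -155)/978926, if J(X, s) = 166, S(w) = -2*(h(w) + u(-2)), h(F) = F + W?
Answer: 83/489463 ≈ 0.00016957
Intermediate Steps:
W = -3/2 (W = (½)*(-3) = -3/2 ≈ -1.5000)
h(F) = -3/2 + F (h(F) = F - 3/2 = -3/2 + F)
S(w) = 7 - 2*w (S(w) = -2*((-3/2 + w) - 2) = -2*(-7/2 + w) = 7 - 2*w)
J(S(-2), -155)/978926 = 166/978926 = 166*(1/978926) = 83/489463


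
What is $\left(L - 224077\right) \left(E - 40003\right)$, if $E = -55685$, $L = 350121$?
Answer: $-12060898272$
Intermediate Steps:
$\left(L - 224077\right) \left(E - 40003\right) = \left(350121 - 224077\right) \left(-55685 - 40003\right) = 126044 \left(-95688\right) = -12060898272$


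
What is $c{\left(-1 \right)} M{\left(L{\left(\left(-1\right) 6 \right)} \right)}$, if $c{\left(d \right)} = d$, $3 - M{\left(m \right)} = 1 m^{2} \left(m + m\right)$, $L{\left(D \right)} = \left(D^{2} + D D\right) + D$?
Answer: $574989$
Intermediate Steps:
$L{\left(D \right)} = D + 2 D^{2}$ ($L{\left(D \right)} = \left(D^{2} + D^{2}\right) + D = 2 D^{2} + D = D + 2 D^{2}$)
$M{\left(m \right)} = 3 - 2 m^{3}$ ($M{\left(m \right)} = 3 - 1 m^{2} \left(m + m\right) = 3 - m^{2} \cdot 2 m = 3 - 2 m^{3}$)
$c{\left(-1 \right)} M{\left(L{\left(\left(-1\right) 6 \right)} \right)} = - (3 - 2 \left(\left(-1\right) 6 \left(1 + 2 \left(\left(-1\right) 6\right)\right)\right)^{3}) = - (3 - 2 \left(- 6 \left(1 + 2 \left(-6\right)\right)\right)^{3}) = - (3 - 2 \left(- 6 \left(1 - 12\right)\right)^{3}) = - (3 - 2 \left(\left(-6\right) \left(-11\right)\right)^{3}) = - (3 - 2 \cdot 66^{3}) = - (3 - 574992) = \left(-1\right) \left(-574989\right) = 574989$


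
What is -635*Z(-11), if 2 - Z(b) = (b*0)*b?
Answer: -1270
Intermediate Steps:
Z(b) = 2 (Z(b) = 2 - b*0*b = 2 - 0*b = 2 - 1*0 = 2 + 0 = 2)
-635*Z(-11) = -635*2 = -1270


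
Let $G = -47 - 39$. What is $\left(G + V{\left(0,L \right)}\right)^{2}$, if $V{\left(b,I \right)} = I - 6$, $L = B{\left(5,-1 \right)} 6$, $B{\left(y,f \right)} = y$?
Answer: $3844$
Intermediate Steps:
$G = -86$ ($G = -47 - 39 = -86$)
$L = 30$ ($L = 5 \cdot 6 = 30$)
$V{\left(b,I \right)} = -6 + I$
$\left(G + V{\left(0,L \right)}\right)^{2} = \left(-86 + \left(-6 + 30\right)\right)^{2} = \left(-86 + 24\right)^{2} = \left(-62\right)^{2} = 3844$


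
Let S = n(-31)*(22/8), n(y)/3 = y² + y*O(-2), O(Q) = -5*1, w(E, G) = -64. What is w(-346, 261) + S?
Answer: 9143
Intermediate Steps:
O(Q) = -5
n(y) = -15*y + 3*y² (n(y) = 3*(y² + y*(-5)) = 3*(y² - 5*y) = -15*y + 3*y²)
S = 9207 (S = (3*(-31)*(-5 - 31))*(22/8) = (3*(-31)*(-36))*(22*(⅛)) = 3348*(11/4) = 9207)
w(-346, 261) + S = -64 + 9207 = 9143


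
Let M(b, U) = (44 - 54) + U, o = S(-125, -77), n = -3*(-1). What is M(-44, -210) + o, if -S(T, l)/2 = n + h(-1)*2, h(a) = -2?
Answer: -218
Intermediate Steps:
n = 3
S(T, l) = 2 (S(T, l) = -2*(3 - 2*2) = -2*(3 - 4) = -2*(-1) = 2)
o = 2
M(b, U) = -10 + U
M(-44, -210) + o = (-10 - 210) + 2 = -220 + 2 = -218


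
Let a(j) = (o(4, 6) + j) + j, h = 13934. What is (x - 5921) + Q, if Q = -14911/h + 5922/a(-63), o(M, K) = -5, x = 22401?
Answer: 29997363431/1825354 ≈ 16434.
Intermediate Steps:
a(j) = -5 + 2*j (a(j) = (-5 + j) + j = -5 + 2*j)
Q = -84470489/1825354 (Q = -14911/13934 + 5922/(-5 + 2*(-63)) = -14911*1/13934 + 5922/(-5 - 126) = -14911/13934 + 5922/(-131) = -14911/13934 + 5922*(-1/131) = -14911/13934 - 5922/131 = -84470489/1825354 ≈ -46.276)
(x - 5921) + Q = (22401 - 5921) - 84470489/1825354 = 16480 - 84470489/1825354 = 29997363431/1825354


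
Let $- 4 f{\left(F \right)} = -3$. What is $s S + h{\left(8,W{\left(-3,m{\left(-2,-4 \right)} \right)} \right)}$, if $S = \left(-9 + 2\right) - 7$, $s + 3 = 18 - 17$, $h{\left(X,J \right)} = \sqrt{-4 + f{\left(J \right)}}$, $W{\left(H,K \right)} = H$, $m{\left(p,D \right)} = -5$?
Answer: $28 + \frac{i \sqrt{13}}{2} \approx 28.0 + 1.8028 i$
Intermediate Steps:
$f{\left(F \right)} = \frac{3}{4}$ ($f{\left(F \right)} = \left(- \frac{1}{4}\right) \left(-3\right) = \frac{3}{4}$)
$h{\left(X,J \right)} = \frac{i \sqrt{13}}{2}$ ($h{\left(X,J \right)} = \sqrt{-4 + \frac{3}{4}} = \sqrt{- \frac{13}{4}} = \frac{i \sqrt{13}}{2}$)
$s = -2$ ($s = -3 + \left(18 - 17\right) = -3 + 1 = -2$)
$S = -14$ ($S = -7 - 7 = -14$)
$s S + h{\left(8,W{\left(-3,m{\left(-2,-4 \right)} \right)} \right)} = \left(-2\right) \left(-14\right) + \frac{i \sqrt{13}}{2} = 28 + \frac{i \sqrt{13}}{2}$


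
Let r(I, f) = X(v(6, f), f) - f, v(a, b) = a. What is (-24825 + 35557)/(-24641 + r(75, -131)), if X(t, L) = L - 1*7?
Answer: -2683/6162 ≈ -0.43541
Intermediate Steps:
X(t, L) = -7 + L (X(t, L) = L - 7 = -7 + L)
r(I, f) = -7 (r(I, f) = (-7 + f) - f = -7)
(-24825 + 35557)/(-24641 + r(75, -131)) = (-24825 + 35557)/(-24641 - 7) = 10732/(-24648) = 10732*(-1/24648) = -2683/6162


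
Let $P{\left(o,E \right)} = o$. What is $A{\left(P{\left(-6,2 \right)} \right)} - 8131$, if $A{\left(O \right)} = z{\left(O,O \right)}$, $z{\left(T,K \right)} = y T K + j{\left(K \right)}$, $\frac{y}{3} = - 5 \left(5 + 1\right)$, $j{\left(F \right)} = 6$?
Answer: $-11365$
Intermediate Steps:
$y = -90$ ($y = 3 \left(- 5 \left(5 + 1\right)\right) = 3 \left(\left(-5\right) 6\right) = 3 \left(-30\right) = -90$)
$z{\left(T,K \right)} = 6 - 90 K T$ ($z{\left(T,K \right)} = - 90 T K + 6 = - 90 K T + 6 = 6 - 90 K T$)
$A{\left(O \right)} = 6 - 90 O^{2}$ ($A{\left(O \right)} = 6 - 90 O O = 6 - 90 O^{2}$)
$A{\left(P{\left(-6,2 \right)} \right)} - 8131 = \left(6 - 90 \left(-6\right)^{2}\right) - 8131 = \left(6 - 3240\right) - 8131 = -3234 - 8131 = -11365$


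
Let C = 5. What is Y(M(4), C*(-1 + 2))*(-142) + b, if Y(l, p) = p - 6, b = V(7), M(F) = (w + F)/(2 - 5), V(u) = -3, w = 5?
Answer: 139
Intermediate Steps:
M(F) = -5/3 - F/3 (M(F) = (5 + F)/(2 - 5) = (5 + F)/(-3) = (5 + F)*(-⅓) = -5/3 - F/3)
b = -3
Y(l, p) = -6 + p
Y(M(4), C*(-1 + 2))*(-142) + b = (-6 + 5*(-1 + 2))*(-142) - 3 = (-6 + 5*1)*(-142) - 3 = (-6 + 5)*(-142) - 3 = -1*(-142) - 3 = 142 - 3 = 139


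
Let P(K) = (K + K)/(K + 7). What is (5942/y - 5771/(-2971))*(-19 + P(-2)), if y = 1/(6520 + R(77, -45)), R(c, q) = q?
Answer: -11316452075379/14855 ≈ -7.6179e+8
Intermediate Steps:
P(K) = 2*K/(7 + K) (P(K) = (2*K)/(7 + K) = 2*K/(7 + K))
y = 1/6475 (y = 1/(6520 - 45) = 1/6475 ≈ 0.00015444)
(5942/y - 5771/(-2971))*(-19 + P(-2)) = (5942/(1/6475) - 5771/(-2971))*(-19 + 2*(-2)/(7 - 2)) = (5942*6475 - 5771*(-1/2971))*(-19 + 2*(-2)/5) = (38474450 + 5771/2971)*(-19 + 2*(-2)*(1/5)) = 114307596721*(-19 - 4/5)/2971 = (114307596721/2971)*(-99/5) = -11316452075379/14855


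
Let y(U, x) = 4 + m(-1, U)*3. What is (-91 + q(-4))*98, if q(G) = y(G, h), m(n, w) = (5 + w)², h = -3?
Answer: -8232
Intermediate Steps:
y(U, x) = 4 + 3*(5 + U)² (y(U, x) = 4 + (5 + U)²*3 = 4 + 3*(5 + U)²)
q(G) = 4 + 3*(5 + G)²
(-91 + q(-4))*98 = (-91 + (4 + 3*(5 - 4)²))*98 = (-91 + (4 + 3*1²))*98 = (-91 + (4 + 3*1))*98 = (-91 + (4 + 3))*98 = (-91 + 7)*98 = -84*98 = -8232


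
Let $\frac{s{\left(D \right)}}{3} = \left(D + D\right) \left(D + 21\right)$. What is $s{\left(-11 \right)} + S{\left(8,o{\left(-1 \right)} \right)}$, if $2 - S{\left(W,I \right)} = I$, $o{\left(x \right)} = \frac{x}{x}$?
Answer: $-659$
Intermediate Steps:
$o{\left(x \right)} = 1$
$S{\left(W,I \right)} = 2 - I$
$s{\left(D \right)} = 6 D \left(21 + D\right)$ ($s{\left(D \right)} = 3 \left(D + D\right) \left(D + 21\right) = 3 \cdot 2 D \left(21 + D\right) = 6 D \left(21 + D\right)$)
$s{\left(-11 \right)} + S{\left(8,o{\left(-1 \right)} \right)} = 6 \left(-11\right) \left(21 - 11\right) + \left(2 - 1\right) = 6 \left(-11\right) 10 + \left(2 - 1\right) = -660 + 1 = -659$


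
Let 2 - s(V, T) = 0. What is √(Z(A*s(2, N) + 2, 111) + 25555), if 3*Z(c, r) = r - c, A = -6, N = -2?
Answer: √230358/3 ≈ 159.99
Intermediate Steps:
s(V, T) = 2 (s(V, T) = 2 - 1*0 = 2 + 0 = 2)
Z(c, r) = -c/3 + r/3 (Z(c, r) = (r - c)/3 = -c/3 + r/3)
√(Z(A*s(2, N) + 2, 111) + 25555) = √((-(-6*2 + 2)/3 + (⅓)*111) + 25555) = √((-(-12 + 2)/3 + 37) + 25555) = √((-⅓*(-10) + 37) + 25555) = √((10/3 + 37) + 25555) = √(121/3 + 25555) = √(76786/3) = √230358/3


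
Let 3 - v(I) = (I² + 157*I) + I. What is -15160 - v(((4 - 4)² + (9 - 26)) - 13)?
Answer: -19003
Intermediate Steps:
v(I) = 3 - I² - 158*I (v(I) = 3 - ((I² + 157*I) + I) = 3 - (I² + 158*I) = 3 + (-I² - 158*I) = 3 - I² - 158*I)
-15160 - v(((4 - 4)² + (9 - 26)) - 13) = -15160 - (3 - (((4 - 4)² + (9 - 26)) - 13)² - 158*(((4 - 4)² + (9 - 26)) - 13)) = -15160 - (3 - ((0² - 17) - 13)² - 158*((0² - 17) - 13)) = -15160 - (3 - ((0 - 17) - 13)² - 158*((0 - 17) - 13)) = -15160 - (3 - (-17 - 13)² - 158*(-17 - 13)) = -15160 - (3 - 1*(-30)² - 158*(-30)) = -15160 - (3 - 1*900 + 4740) = -15160 - (3 - 900 + 4740) = -15160 - 1*3843 = -15160 - 3843 = -19003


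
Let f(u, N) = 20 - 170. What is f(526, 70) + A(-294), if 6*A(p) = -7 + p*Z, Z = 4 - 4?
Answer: -907/6 ≈ -151.17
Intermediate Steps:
Z = 0
f(u, N) = -150
A(p) = -7/6 (A(p) = (-7 + p*0)/6 = (-7 + 0)/6 = (1/6)*(-7) = -7/6)
f(526, 70) + A(-294) = -150 - 7/6 = -907/6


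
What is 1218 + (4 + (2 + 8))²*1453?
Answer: 286006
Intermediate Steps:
1218 + (4 + (2 + 8))²*1453 = 1218 + (4 + 10)²*1453 = 1218 + 14²*1453 = 1218 + 196*1453 = 1218 + 284788 = 286006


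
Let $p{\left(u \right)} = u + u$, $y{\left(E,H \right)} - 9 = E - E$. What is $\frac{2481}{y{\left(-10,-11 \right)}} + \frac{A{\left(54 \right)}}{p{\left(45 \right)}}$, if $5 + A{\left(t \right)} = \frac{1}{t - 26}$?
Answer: $\frac{694541}{2520} \approx 275.61$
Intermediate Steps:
$y{\left(E,H \right)} = 9$ ($y{\left(E,H \right)} = 9 + \left(E - E\right) = 9 + 0 = 9$)
$A{\left(t \right)} = -5 + \frac{1}{-26 + t}$ ($A{\left(t \right)} = -5 + \frac{1}{t - 26} = -5 + \frac{1}{-26 + t}$)
$p{\left(u \right)} = 2 u$
$\frac{2481}{y{\left(-10,-11 \right)}} + \frac{A{\left(54 \right)}}{p{\left(45 \right)}} = \frac{2481}{9} + \frac{\frac{1}{-26 + 54} \left(131 - 270\right)}{2 \cdot 45} = 2481 \cdot \frac{1}{9} + \frac{\frac{1}{28} \left(131 - 270\right)}{90} = \frac{827}{3} + \frac{1}{28} \left(-139\right) \frac{1}{90} = \frac{827}{3} - \frac{139}{2520} = \frac{694541}{2520}$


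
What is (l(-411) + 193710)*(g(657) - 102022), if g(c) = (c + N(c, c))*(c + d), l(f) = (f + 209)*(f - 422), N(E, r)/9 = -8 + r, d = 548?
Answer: 2797375142368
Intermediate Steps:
N(E, r) = -72 + 9*r (N(E, r) = 9*(-8 + r) = -72 + 9*r)
l(f) = (-422 + f)*(209 + f) (l(f) = (209 + f)*(-422 + f) = (-422 + f)*(209 + f))
g(c) = (-72 + 10*c)*(548 + c) (g(c) = (c + (-72 + 9*c))*(c + 548) = (-72 + 10*c)*(548 + c))
(l(-411) + 193710)*(g(657) - 102022) = ((-88198 + (-411)**2 - 213*(-411)) + 193710)*((-39456 + 10*657**2 + 5408*657) - 102022) = ((-88198 + 168921 + 87543) + 193710)*((-39456 + 10*431649 + 3553056) - 102022) = (168266 + 193710)*((-39456 + 4316490 + 3553056) - 102022) = 361976*(7830090 - 102022) = 361976*7728068 = 2797375142368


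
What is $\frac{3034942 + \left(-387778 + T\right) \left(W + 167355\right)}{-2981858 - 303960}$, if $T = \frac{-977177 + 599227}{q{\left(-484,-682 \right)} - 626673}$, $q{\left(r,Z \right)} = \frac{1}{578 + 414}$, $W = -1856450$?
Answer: $- \frac{40718449724843410898}{204266035284007} \approx -1.9934 \cdot 10^{5}$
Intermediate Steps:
$q{\left(r,Z \right)} = \frac{1}{992}$
$T = \frac{74985280}{124331923}$ ($T = \frac{-977177 + 599227}{\frac{1}{992} - 626673} = - \frac{377950}{- \frac{621659615}{992}} = \left(-377950\right) \left(- \frac{992}{621659615}\right) = \frac{74985280}{124331923} \approx 0.60311$)
$\frac{3034942 + \left(-387778 + T\right) \left(W + 167355\right)}{-2981858 - 303960} = \frac{3034942 + \left(-387778 + \frac{74985280}{124331923}\right) \left(-1856450 + 167355\right)}{-2981858 - 303960} = \frac{3034942 - - \frac{81436522109511768330}{124331923}}{-3285818} = \left(3034942 + \frac{81436522109511768330}{124331923}\right) \left(- \frac{1}{3285818}\right) = \frac{81436899449686821796}{124331923} \left(- \frac{1}{3285818}\right) = - \frac{40718449724843410898}{204266035284007}$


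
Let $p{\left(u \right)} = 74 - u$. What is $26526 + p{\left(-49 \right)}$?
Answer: $26649$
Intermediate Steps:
$26526 + p{\left(-49 \right)} = 26526 + \left(74 - -49\right) = 26526 + \left(74 + 49\right) = 26526 + 123 = 26649$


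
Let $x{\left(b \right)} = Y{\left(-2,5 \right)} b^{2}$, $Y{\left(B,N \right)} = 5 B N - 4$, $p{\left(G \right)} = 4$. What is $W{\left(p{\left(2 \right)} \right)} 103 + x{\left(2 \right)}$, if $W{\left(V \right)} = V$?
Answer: $196$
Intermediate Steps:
$Y{\left(B,N \right)} = -4 + 5 B N$ ($Y{\left(B,N \right)} = 5 B N - 4 = -4 + 5 B N$)
$x{\left(b \right)} = - 54 b^{2}$ ($x{\left(b \right)} = \left(-4 + 5 \left(-2\right) 5\right) b^{2} = \left(-4 - 50\right) b^{2} = - 54 b^{2}$)
$W{\left(p{\left(2 \right)} \right)} 103 + x{\left(2 \right)} = 4 \cdot 103 - 54 \cdot 2^{2} = 412 - 216 = 196$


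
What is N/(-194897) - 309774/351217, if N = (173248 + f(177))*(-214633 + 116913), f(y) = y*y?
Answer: 7021211548800202/68451139649 ≈ 1.0257e+5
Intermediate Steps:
f(y) = y**2
N = -19991264440 (N = (173248 + 177**2)*(-214633 + 116913) = (173248 + 31329)*(-97720) = 204577*(-97720) = -19991264440)
N/(-194897) - 309774/351217 = -19991264440/(-194897) - 309774/351217 = -19991264440*(-1/194897) - 309774*1/351217 = 19991264440/194897 - 309774/351217 = 7021211548800202/68451139649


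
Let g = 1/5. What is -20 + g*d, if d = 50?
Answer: -10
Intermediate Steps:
g = ⅕ ≈ 0.20000
-20 + g*d = -20 + (⅕)*50 = -20 + 10 = -10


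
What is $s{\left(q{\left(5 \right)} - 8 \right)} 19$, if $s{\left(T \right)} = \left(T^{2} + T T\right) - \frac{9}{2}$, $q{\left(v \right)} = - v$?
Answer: $\frac{12673}{2} \approx 6336.5$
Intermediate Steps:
$s{\left(T \right)} = - \frac{9}{2} + 2 T^{2}$ ($s{\left(T \right)} = \left(T^{2} + T^{2}\right) - \frac{9}{2} = 2 T^{2} - \frac{9}{2} = - \frac{9}{2} + 2 T^{2}$)
$s{\left(q{\left(5 \right)} - 8 \right)} 19 = \left(- \frac{9}{2} + 2 \left(\left(-1\right) 5 - 8\right)^{2}\right) 19 = \left(- \frac{9}{2} + 2 \left(-5 - 8\right)^{2}\right) 19 = \left(- \frac{9}{2} + 2 \left(-13\right)^{2}\right) 19 = \left(- \frac{9}{2} + 2 \cdot 169\right) 19 = \left(- \frac{9}{2} + 338\right) 19 = \frac{667}{2} \cdot 19 = \frac{12673}{2}$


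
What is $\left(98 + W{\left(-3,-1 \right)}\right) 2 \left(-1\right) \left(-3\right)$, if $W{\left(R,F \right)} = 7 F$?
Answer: $546$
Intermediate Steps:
$\left(98 + W{\left(-3,-1 \right)}\right) 2 \left(-1\right) \left(-3\right) = \left(98 + 7 \left(-1\right)\right) 2 \left(-1\right) \left(-3\right) = \left(98 - 7\right) \left(\left(-2\right) \left(-3\right)\right) = 91 \cdot 6 = 546$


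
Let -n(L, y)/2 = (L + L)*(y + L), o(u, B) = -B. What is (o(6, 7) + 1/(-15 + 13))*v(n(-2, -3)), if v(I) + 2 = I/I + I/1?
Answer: 615/2 ≈ 307.50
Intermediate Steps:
n(L, y) = -4*L*(L + y) (n(L, y) = -2*(L + L)*(y + L) = -2*2*L*(L + y) = -4*L*(L + y))
v(I) = -1 + I (v(I) = -2 + (I/I + I/1) = -2 + (1 + I*1) = -2 + (1 + I) = -1 + I)
(o(6, 7) + 1/(-15 + 13))*v(n(-2, -3)) = (-1*7 + 1/(-15 + 13))*(-1 - 4*(-2)*(-2 - 3)) = (-7 + 1/(-2))*(-1 - 4*(-2)*(-5)) = (-7 - ½)*(-1 - 40) = -15/2*(-41) = 615/2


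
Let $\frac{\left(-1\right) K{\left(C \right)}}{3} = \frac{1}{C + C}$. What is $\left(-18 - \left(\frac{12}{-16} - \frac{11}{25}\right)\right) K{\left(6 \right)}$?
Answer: $\frac{1681}{400} \approx 4.2025$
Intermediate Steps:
$K{\left(C \right)} = - \frac{3}{2 C}$ ($K{\left(C \right)} = - \frac{3}{C + C} = - \frac{3}{2 C}$)
$\left(-18 - \left(\frac{12}{-16} - \frac{11}{25}\right)\right) K{\left(6 \right)} = \left(-18 - \left(\frac{12}{-16} - \frac{11}{25}\right)\right) \left(- \frac{3}{2 \cdot 6}\right) = \left(-18 - \left(12 \left(- \frac{1}{16}\right) - \frac{11}{25}\right)\right) \left(\left(- \frac{3}{2}\right) \frac{1}{6}\right) = \left(-18 - \left(- \frac{3}{4} - \frac{11}{25}\right)\right) \left(- \frac{1}{4}\right) = \left(-18 - - \frac{119}{100}\right) \left(- \frac{1}{4}\right) = \left(-18 + \frac{119}{100}\right) \left(- \frac{1}{4}\right) = \left(- \frac{1681}{100}\right) \left(- \frac{1}{4}\right) = \frac{1681}{400}$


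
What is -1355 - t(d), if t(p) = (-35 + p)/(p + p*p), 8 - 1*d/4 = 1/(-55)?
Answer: -621114475/458388 ≈ -1355.0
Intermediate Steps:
d = 1764/55 (d = 32 - 4/(-55) = 32 - 4*(-1/55) = 32 + 4/55 = 1764/55 ≈ 32.073)
t(p) = (-35 + p)/(p + p²)
-1355 - t(d) = -1355 - (-35 + 1764/55)/(1764/55*(1 + 1764/55)) = -1355 - 55*(-161)/(1764*1819/55*55) = -1355 - 55*55*(-161)/(1764*1819*55) = -1355 - 1*(-1265/458388) = -1355 + 1265/458388 = -621114475/458388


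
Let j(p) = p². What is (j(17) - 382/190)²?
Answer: 743325696/9025 ≈ 82363.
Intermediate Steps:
(j(17) - 382/190)² = (17² - 382/190)² = (289 - 382*1/190)² = (289 - 191/95)² = (27264/95)² = 743325696/9025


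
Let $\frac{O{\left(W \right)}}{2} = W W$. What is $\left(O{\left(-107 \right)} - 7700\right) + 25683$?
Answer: $40881$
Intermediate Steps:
$O{\left(W \right)} = 2 W^{2}$ ($O{\left(W \right)} = 2 W W = 2 W^{2}$)
$\left(O{\left(-107 \right)} - 7700\right) + 25683 = \left(2 \left(-107\right)^{2} - 7700\right) + 25683 = \left(2 \cdot 11449 - 7700\right) + 25683 = \left(22898 - 7700\right) + 25683 = 15198 + 25683 = 40881$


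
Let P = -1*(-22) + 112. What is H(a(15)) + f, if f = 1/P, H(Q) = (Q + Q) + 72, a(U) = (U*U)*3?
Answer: 190549/134 ≈ 1422.0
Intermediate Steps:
a(U) = 3*U**2 (a(U) = U**2*3 = 3*U**2)
H(Q) = 72 + 2*Q (H(Q) = 2*Q + 72 = 72 + 2*Q)
P = 134 (P = 22 + 112 = 134)
f = 1/134 ≈ 0.0074627
H(a(15)) + f = (72 + 2*(3*15**2)) + 1/134 = (72 + 2*(3*225)) + 1/134 = (72 + 2*675) + 1/134 = (72 + 1350) + 1/134 = 1422 + 1/134 = 190549/134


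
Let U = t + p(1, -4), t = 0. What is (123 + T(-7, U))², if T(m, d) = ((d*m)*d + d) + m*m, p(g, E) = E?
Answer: 3136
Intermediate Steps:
U = -4 (U = 0 - 4 = -4)
T(m, d) = d + m² + m*d² (T(m, d) = (m*d² + d) + m² = (d + m*d²) + m² = d + m² + m*d²)
(123 + T(-7, U))² = (123 + (-4 + (-7)² - 7*(-4)²))² = (123 + (-4 + 49 - 7*16))² = (123 + (-4 + 49 - 112))² = (123 - 67)² = 56² = 3136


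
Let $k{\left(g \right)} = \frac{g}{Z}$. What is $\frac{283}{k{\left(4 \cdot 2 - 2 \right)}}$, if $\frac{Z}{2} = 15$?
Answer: $1415$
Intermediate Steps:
$Z = 30$ ($Z = 2 \cdot 15 = 30$)
$k{\left(g \right)} = \frac{g}{30}$
$\frac{283}{k{\left(4 \cdot 2 - 2 \right)}} = \frac{283}{\frac{1}{30} \left(4 \cdot 2 - 2\right)} = \frac{283}{\frac{1}{30} \left(8 - 2\right)} = \frac{283}{\frac{1}{30} \cdot 6} = 283 \frac{1}{\frac{1}{5}} = 283 \cdot 5 = 1415$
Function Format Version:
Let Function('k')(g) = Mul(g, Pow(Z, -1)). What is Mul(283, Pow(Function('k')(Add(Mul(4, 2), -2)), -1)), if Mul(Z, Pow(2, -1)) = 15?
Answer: 1415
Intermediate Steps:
Z = 30 (Z = Mul(2, 15) = 30)
Function('k')(g) = Mul(Rational(1, 30), g) (Function('k')(g) = Mul(g, Pow(30, -1)) = Mul(g, Rational(1, 30)) = Mul(Rational(1, 30), g))
Mul(283, Pow(Function('k')(Add(Mul(4, 2), -2)), -1)) = Mul(283, Pow(Mul(Rational(1, 30), Add(Mul(4, 2), -2)), -1)) = Mul(283, Pow(Mul(Rational(1, 30), Add(8, -2)), -1)) = Mul(283, Pow(Mul(Rational(1, 30), 6), -1)) = Mul(283, Pow(Rational(1, 5), -1)) = Mul(283, 5) = 1415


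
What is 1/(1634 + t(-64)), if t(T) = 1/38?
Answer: 38/62093 ≈ 0.00061199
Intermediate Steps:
t(T) = 1/38
1/(1634 + t(-64)) = 1/(1634 + 1/38) = 1/(62093/38) = 38/62093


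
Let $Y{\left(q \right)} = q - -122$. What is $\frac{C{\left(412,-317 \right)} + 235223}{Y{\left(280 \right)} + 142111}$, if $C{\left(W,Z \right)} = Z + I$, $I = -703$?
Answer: $\frac{234203}{142513} \approx 1.6434$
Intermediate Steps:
$Y{\left(q \right)} = 122 + q$ ($Y{\left(q \right)} = q + 122 = 122 + q$)
$C{\left(W,Z \right)} = -703 + Z$ ($C{\left(W,Z \right)} = Z - 703 = -703 + Z$)
$\frac{C{\left(412,-317 \right)} + 235223}{Y{\left(280 \right)} + 142111} = \frac{\left(-703 - 317\right) + 235223}{\left(122 + 280\right) + 142111} = \frac{-1020 + 235223}{402 + 142111} = \frac{234203}{142513}$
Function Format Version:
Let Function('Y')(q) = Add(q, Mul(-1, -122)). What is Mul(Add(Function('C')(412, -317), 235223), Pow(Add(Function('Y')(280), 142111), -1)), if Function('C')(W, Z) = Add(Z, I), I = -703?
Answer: Rational(234203, 142513) ≈ 1.6434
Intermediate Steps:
Function('Y')(q) = Add(122, q) (Function('Y')(q) = Add(q, 122) = Add(122, q))
Function('C')(W, Z) = Add(-703, Z) (Function('C')(W, Z) = Add(Z, -703) = Add(-703, Z))
Mul(Add(Function('C')(412, -317), 235223), Pow(Add(Function('Y')(280), 142111), -1)) = Mul(Add(Add(-703, -317), 235223), Pow(Add(Add(122, 280), 142111), -1)) = Mul(Add(-1020, 235223), Pow(Add(402, 142111), -1)) = Mul(234203, Pow(142513, -1)) = Mul(234203, Rational(1, 142513)) = Rational(234203, 142513)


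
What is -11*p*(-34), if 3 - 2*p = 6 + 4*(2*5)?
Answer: -8041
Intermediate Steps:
p = -43/2 (p = 3/2 - (6 + 4*(2*5))/2 = 3/2 - (6 + 4*10)/2 = 3/2 - (6 + 40)/2 = 3/2 - ½*46 = 3/2 - 23 = -43/2 ≈ -21.500)
-11*p*(-34) = -11*(-43/2)*(-34) = (473/2)*(-34) = -8041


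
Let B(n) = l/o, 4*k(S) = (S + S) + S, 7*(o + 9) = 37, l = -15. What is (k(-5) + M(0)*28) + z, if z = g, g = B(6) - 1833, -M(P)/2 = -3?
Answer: -86565/52 ≈ -1664.7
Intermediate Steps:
M(P) = 6 (M(P) = -2*(-3) = 6)
o = -26/7 (o = -9 + (⅐)*37 = -9 + 37/7 = -26/7 ≈ -3.7143)
k(S) = 3*S/4 (k(S) = ((S + S) + S)/4 = (2*S + S)/4 = (3*S)/4 = 3*S/4)
B(n) = 105/26 (B(n) = -15/(-26/7) = -15*(-7/26) = 105/26)
g = -47553/26 (g = 105/26 - 1833 = -47553/26 ≈ -1829.0)
z = -47553/26 ≈ -1829.0
(k(-5) + M(0)*28) + z = ((¾)*(-5) + 6*28) - 47553/26 = (-15/4 + 168) - 47553/26 = 657/4 - 47553/26 = -86565/52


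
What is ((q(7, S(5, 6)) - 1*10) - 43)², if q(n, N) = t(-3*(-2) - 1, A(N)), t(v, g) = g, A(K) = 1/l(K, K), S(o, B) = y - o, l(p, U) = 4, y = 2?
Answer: 44521/16 ≈ 2782.6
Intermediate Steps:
S(o, B) = 2 - o
A(K) = ¼ (A(K) = 1/4 = ¼)
q(n, N) = ¼
((q(7, S(5, 6)) - 1*10) - 43)² = ((¼ - 1*10) - 43)² = ((¼ - 10) - 43)² = (-39/4 - 43)² = (-211/4)² = 44521/16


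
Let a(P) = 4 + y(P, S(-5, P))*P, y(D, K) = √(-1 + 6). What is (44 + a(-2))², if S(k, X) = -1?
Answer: 2324 - 192*√5 ≈ 1894.7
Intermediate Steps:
y(D, K) = √5
a(P) = 4 + P*√5 (a(P) = 4 + √5*P = 4 + P*√5)
(44 + a(-2))² = (44 + (4 - 2*√5))² = (48 - 2*√5)²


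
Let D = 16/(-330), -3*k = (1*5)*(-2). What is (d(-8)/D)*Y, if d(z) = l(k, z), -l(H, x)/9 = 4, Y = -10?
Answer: -7425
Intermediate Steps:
k = 10/3 (k = -1*5*(-2)/3 = -5*(-2)/3 = -⅓*(-10) = 10/3 ≈ 3.3333)
D = -8/165 (D = 16*(-1/330) = -8/165 ≈ -0.048485)
l(H, x) = -36 (l(H, x) = -9*4 = -36)
d(z) = -36
(d(-8)/D)*Y = -36/(-8/165)*(-10) = -36*(-165/8)*(-10) = (1485/2)*(-10) = -7425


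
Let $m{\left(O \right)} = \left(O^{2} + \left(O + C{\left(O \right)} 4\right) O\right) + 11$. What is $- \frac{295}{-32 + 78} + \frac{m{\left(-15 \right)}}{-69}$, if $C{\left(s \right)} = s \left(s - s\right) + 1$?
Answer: $- \frac{1687}{138} \approx -12.225$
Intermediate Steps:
$C{\left(s \right)} = 1$ ($C{\left(s \right)} = s 0 + 1 = 0 + 1 = 1$)
$m{\left(O \right)} = 11 + O^{2} + O \left(4 + O\right)$ ($m{\left(O \right)} = \left(O^{2} + \left(O + 1 \cdot 4\right) O\right) + 11 = \left(O^{2} + \left(O + 4\right) O\right) + 11 = \left(O^{2} + \left(4 + O\right) O\right) + 11 = \left(O^{2} + O \left(4 + O\right)\right) + 11 = 11 + O^{2} + O \left(4 + O\right)$)
$- \frac{295}{-32 + 78} + \frac{m{\left(-15 \right)}}{-69} = - \frac{295}{-32 + 78} + \frac{11 + 2 \left(-15\right)^{2} + 4 \left(-15\right)}{-69} = - \frac{295}{46} + \left(11 + 2 \cdot 225 - 60\right) \left(- \frac{1}{69}\right) = \left(-295\right) \frac{1}{46} + \left(11 + 450 - 60\right) \left(- \frac{1}{69}\right) = - \frac{295}{46} + 401 \left(- \frac{1}{69}\right) = - \frac{295}{46} - \frac{401}{69} = - \frac{1687}{138}$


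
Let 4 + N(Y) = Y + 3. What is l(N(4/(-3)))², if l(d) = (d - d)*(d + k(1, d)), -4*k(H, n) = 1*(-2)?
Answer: 0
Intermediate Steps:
k(H, n) = ½ (k(H, n) = -(-2)/4 = -¼*(-2) = ½)
N(Y) = -1 + Y (N(Y) = -4 + (Y + 3) = -4 + (3 + Y) = -1 + Y)
l(d) = 0 (l(d) = (d - d)*(d + ½) = 0*(½ + d) = 0)
l(N(4/(-3)))² = 0² = 0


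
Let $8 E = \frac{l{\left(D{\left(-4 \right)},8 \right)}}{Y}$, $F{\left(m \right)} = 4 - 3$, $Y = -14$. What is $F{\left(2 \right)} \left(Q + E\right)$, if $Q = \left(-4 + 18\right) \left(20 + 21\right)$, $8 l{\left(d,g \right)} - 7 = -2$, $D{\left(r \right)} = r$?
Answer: $\frac{514299}{896} \approx 573.99$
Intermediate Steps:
$l{\left(d,g \right)} = \frac{5}{8}$ ($l{\left(d,g \right)} = \frac{7}{8} + \frac{1}{8} \left(-2\right) = \frac{7}{8} - \frac{1}{4} = \frac{5}{8}$)
$F{\left(m \right)} = 1$
$Q = 574$ ($Q = 14 \cdot 41 = 574$)
$E = - \frac{5}{896}$ ($E = \frac{\frac{5}{8} \frac{1}{-14}}{8} = \frac{\frac{5}{8} \left(- \frac{1}{14}\right)}{8} = \frac{1}{8} \left(- \frac{5}{112}\right) = - \frac{5}{896} \approx -0.0055804$)
$F{\left(2 \right)} \left(Q + E\right) = 1 \left(574 - \frac{5}{896}\right) = 1 \cdot \frac{514299}{896} = \frac{514299}{896}$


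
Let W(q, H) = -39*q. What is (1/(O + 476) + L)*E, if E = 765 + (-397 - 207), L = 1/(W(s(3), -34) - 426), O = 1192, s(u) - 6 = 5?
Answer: -43631/475380 ≈ -0.091781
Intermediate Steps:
s(u) = 11 (s(u) = 6 + 5 = 11)
L = -1/855 (L = 1/(-39*11 - 426) = 1/(-429 - 426) = 1/(-855) = -1/855 ≈ -0.0011696)
E = 161 (E = 765 - 604 = 161)
(1/(O + 476) + L)*E = (1/(1192 + 476) - 1/855)*161 = (1/1668 - 1/855)*161 = -271/475380*161 = -43631/475380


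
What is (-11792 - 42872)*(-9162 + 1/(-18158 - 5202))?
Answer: 1462428185393/2920 ≈ 5.0083e+8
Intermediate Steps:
(-11792 - 42872)*(-9162 + 1/(-18158 - 5202)) = -54664*(-9162 + 1/(-23360)) = -54664*(-9162 - 1/23360) = -54664*(-214024321/23360) = 1462428185393/2920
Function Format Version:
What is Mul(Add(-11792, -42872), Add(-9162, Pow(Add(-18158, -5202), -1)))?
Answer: Rational(1462428185393, 2920) ≈ 5.0083e+8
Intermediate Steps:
Mul(Add(-11792, -42872), Add(-9162, Pow(Add(-18158, -5202), -1))) = Mul(-54664, Add(-9162, Pow(-23360, -1))) = Mul(-54664, Add(-9162, Rational(-1, 23360))) = Mul(-54664, Rational(-214024321, 23360)) = Rational(1462428185393, 2920)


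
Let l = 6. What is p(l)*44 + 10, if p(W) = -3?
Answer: -122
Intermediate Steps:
p(l)*44 + 10 = -3*44 + 10 = -132 + 10 = -122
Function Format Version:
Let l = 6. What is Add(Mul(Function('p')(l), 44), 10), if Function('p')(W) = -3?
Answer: -122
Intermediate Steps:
Add(Mul(Function('p')(l), 44), 10) = Add(Mul(-3, 44), 10) = Add(-132, 10) = -122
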